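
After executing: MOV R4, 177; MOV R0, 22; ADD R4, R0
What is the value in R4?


Register state trace:
  MOV R4, 177  → R4 = 177
  MOV R0, 22  → R0 = 22
  ADD R4, R0  → R4 = 177 + 22 = 199
Final: R4 = 199

199


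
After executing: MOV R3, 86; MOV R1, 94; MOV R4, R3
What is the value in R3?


Register state trace:
  MOV R3, 86  → R3 = 86
  MOV R1, 94  → R1 = 94
  MOV R4, R3  → R4 = 86
Final: R3 = 86

86


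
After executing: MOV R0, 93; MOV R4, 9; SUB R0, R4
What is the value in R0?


Register state trace:
  MOV R0, 93  → R0 = 93
  MOV R4, 9  → R4 = 9
  SUB R0, R4  → R0 = 93 - 9 = 84
Final: R0 = 84

84


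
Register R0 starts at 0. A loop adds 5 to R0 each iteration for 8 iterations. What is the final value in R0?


Starting value: R0 = 0
  Iter 1: R0 = 0 + 5 = 5
  Iter 2: R0 = 5 + 5 = 10
  Iter 3: R0 = 10 + 5 = 15
  Iter 4: R0 = 15 + 5 = 20
  Iter 5: R0 = 20 + 5 = 25
  Iter 6: R0 = 25 + 5 = 30
  Iter 7: R0 = 30 + 5 = 35
  Iter 8: R0 = 35 + 5 = 40
Final: R0 = 40

40


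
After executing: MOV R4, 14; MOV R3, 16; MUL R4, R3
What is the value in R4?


Register state trace:
  MOV R4, 14  → R4 = 14
  MOV R3, 16  → R3 = 16
  MUL R4, R3  → R4 = 14 * 16 = 224
Final: R4 = 224

224


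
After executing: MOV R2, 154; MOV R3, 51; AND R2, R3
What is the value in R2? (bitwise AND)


Register state trace:
  MOV R2, 154  → R2 = 154 (0b10011010)
  MOV R3, 51  → R3 = 51 (0b00110011)
  AND R2, R3  → R2 = 154 AND 51 = 18 (0b00010010)
Final: R2 = 18

18


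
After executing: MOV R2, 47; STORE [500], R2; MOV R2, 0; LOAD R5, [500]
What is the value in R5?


Register and memory trace:
  MOV R2, 47  → R2 = 47
  STORE [500], R2  → mem[500] = 47
  MOV R2, 0  → R2 = 0
  LOAD R5, [500]  → R5 = mem[500] = 47
Final: R5 = 47

47


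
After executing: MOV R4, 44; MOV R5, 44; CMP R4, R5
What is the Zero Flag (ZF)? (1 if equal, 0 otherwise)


Register state trace:
  MOV R4, 44  → R4 = 44
  MOV R5, 44  → R5 = 44
  CMP R4, R5  → computes 44 - 44 = 0
  Result is zero, so values are equal
ZF = 1

1


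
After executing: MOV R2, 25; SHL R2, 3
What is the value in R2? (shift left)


Register state trace:
  MOV R2, 25  → R2 = 25
  SHL R2, 3  → R2 = 25 << 3 = 25 * 2^3 = 200
Final: R2 = 200

200


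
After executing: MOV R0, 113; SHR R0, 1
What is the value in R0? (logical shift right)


Register state trace:
  MOV R0, 113  → R0 = 113
  SHR R0, 1  → R0 = 113 >> 1 = 113 // 2^1 = 56
Final: R0 = 56

56


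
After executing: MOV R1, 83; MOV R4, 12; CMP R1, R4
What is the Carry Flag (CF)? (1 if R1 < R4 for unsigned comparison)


Register state trace:
  MOV R1, 83  → R1 = 83
  MOV R4, 12  → R4 = 12
  CMP R1, R4  → unsigned 83 - 12: no borrow
  83 >= 12, so CF = 0
CF = 0

0


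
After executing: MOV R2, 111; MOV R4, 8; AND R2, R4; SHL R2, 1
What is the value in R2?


Register state trace:
  MOV R2, 111  → R2 = 111 (0b01101111)
  MOV R4, 8  → R4 = 8 (0b00001000)
  AND R2, R4  → R2 = 111 AND 8 = 8 (0b00001000)
  SHL R2, 1  → R2 = 8 << 1 = 16
Final: R2 = 16

16


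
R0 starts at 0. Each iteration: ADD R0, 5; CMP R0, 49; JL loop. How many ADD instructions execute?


Loop trace (R0 starts at 0, target 49, step 5):
  ADD #1: R0 = 0 + 5 = 5  → 5 < 49, loop
  ADD #2: R0 = 5 + 5 = 10  → 10 < 49, loop
  ADD #3: R0 = 10 + 5 = 15  → 15 < 49, loop
  ADD #4: R0 = 15 + 5 = 20  → 20 < 49, loop
  ADD #5: R0 = 20 + 5 = 25  → 25 < 49, loop
  ADD #6: R0 = 25 + 5 = 30  → 30 < 49, loop
  ADD #7: R0 = 30 + 5 = 35  → 35 < 49, loop
  ADD #8: R0 = 35 + 5 = 40  → 40 < 49, loop
  ADD #9: R0 = 40 + 5 = 45  → 45 < 49, loop
  ADD #10: R0 = 45 + 5 = 50  → 50 >= 49, exit
Total ADD instructions: 10

10


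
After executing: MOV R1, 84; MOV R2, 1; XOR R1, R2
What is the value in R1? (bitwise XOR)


Register state trace:
  MOV R1, 84  → R1 = 84 (0b01010100)
  MOV R2, 1  → R2 = 1 (0b00000001)
  XOR R1, R2  → R1 = 84 XOR 1 = 85 (0b01010101)
Final: R1 = 85

85


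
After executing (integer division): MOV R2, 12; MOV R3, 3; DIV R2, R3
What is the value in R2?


Register state trace:
  MOV R2, 12  → R2 = 12
  MOV R3, 3  → R3 = 3
  DIV R2, R3  → R2 = 12 // 3 = 4
Final: R2 = 4

4


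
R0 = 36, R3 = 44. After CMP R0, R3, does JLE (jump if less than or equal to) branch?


Trace:
  R0 = 36, R3 = 44
  CMP R0, R3  → compares 36 vs 44
  JLE checks: is 36 less than or equal to 44?
  36 < 44, so condition is true
Branch taken: Yes

Yes


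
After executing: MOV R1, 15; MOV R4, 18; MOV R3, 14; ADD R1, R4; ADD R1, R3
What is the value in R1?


Register state trace:
  MOV R1, 15  → R1 = 15
  MOV R4, 18  → R4 = 18
  MOV R3, 14  → R3 = 14
  ADD R1, R4  → R1 = 15 + 18 = 33
  ADD R1, R3  → R1 = 33 + 14 = 47
Final: R1 = 47

47


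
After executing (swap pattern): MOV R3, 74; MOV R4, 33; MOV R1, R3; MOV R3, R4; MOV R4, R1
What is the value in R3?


Register state trace (swap pattern):
  MOV R3, 74  → R3 = 74
  MOV R4, 33  → R4 = 33
  MOV R1, R3  → R1 = 74  (save R3)
  MOV R3, R4  → R3 = 33  (R3 gets R4's value)
  MOV R4, R1  → R4 = 74  (R4 gets saved value)
Final: R3 = 33

33


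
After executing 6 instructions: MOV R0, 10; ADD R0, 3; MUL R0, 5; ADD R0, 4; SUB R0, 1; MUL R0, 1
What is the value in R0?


Register state trace:
  MOV R0, 10  → R0 = 10
  ADD R0, 3  → R0 = 10 + 3 = 13
  MUL R0, 5  → R0 = 13 * 5 = 65
  ADD R0, 4  → R0 = 65 + 4 = 69
  SUB R0, 1  → R0 = 69 - 1 = 68
  MUL R0, 1  → R0 = 68 * 1 = 68
Final: R0 = 68

68


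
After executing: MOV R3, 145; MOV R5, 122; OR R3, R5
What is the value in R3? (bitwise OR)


Register state trace:
  MOV R3, 145  → R3 = 145 (0b10010001)
  MOV R5, 122  → R5 = 122 (0b01111010)
  OR R3, R5   → R3 = 145 OR 122 = 251 (0b11111011)
Final: R3 = 251

251


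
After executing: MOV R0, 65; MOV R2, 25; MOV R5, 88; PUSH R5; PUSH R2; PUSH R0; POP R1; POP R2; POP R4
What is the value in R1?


Stack trace (top is rightmost):
  MOV R0, 65  → R0 = 65
  MOV R2, 25  → R2 = 25
  MOV R5, 88  → R5 = 88
  PUSH R5  → stack: [88]
  PUSH R2  → stack: [88, 25]
  PUSH R0  → stack: [88, 25, 65]
  POP R1  → R1 = 65, stack: [88, 25]
  POP R2  → R2 = 25, stack: [88]
  POP R4  → R4 = 88, stack: []
Final: R1 = 65

65


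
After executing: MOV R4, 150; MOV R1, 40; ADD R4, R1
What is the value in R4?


Register state trace:
  MOV R4, 150  → R4 = 150
  MOV R1, 40  → R1 = 40
  ADD R4, R1  → R4 = 150 + 40 = 190
Final: R4 = 190

190


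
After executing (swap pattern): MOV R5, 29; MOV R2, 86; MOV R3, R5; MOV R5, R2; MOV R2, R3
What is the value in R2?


Register state trace (swap pattern):
  MOV R5, 29  → R5 = 29
  MOV R2, 86  → R2 = 86
  MOV R3, R5  → R3 = 29  (save R5)
  MOV R5, R2  → R5 = 86  (R5 gets R2's value)
  MOV R2, R3  → R2 = 29  (R2 gets saved value)
Final: R2 = 29

29


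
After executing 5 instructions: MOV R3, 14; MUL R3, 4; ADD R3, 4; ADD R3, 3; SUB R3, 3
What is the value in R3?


Register state trace:
  MOV R3, 14  → R3 = 14
  MUL R3, 4  → R3 = 14 * 4 = 56
  ADD R3, 4  → R3 = 56 + 4 = 60
  ADD R3, 3  → R3 = 60 + 3 = 63
  SUB R3, 3  → R3 = 63 - 3 = 60
Final: R3 = 60

60


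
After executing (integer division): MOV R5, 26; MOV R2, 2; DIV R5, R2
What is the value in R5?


Register state trace:
  MOV R5, 26  → R5 = 26
  MOV R2, 2  → R2 = 2
  DIV R5, R2  → R5 = 26 // 2 = 13
Final: R5 = 13

13


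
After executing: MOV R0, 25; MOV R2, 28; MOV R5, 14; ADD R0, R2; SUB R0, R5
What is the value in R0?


Register state trace:
  MOV R0, 25  → R0 = 25
  MOV R2, 28  → R2 = 28
  MOV R5, 14  → R5 = 14
  ADD R0, R2  → R0 = 25 + 28 = 53
  SUB R0, R5  → R0 = 53 - 14 = 39
Final: R0 = 39

39


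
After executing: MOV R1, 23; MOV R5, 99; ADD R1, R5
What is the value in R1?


Register state trace:
  MOV R1, 23  → R1 = 23
  MOV R5, 99  → R5 = 99
  ADD R1, R5  → R1 = 23 + 99 = 122
Final: R1 = 122

122


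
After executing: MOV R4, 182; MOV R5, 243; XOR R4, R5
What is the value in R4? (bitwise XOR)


Register state trace:
  MOV R4, 182  → R4 = 182 (0b10110110)
  MOV R5, 243  → R5 = 243 (0b11110011)
  XOR R4, R5  → R4 = 182 XOR 243 = 69 (0b01000101)
Final: R4 = 69

69


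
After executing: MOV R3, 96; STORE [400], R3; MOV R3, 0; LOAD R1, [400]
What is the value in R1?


Register and memory trace:
  MOV R3, 96  → R3 = 96
  STORE [400], R3  → mem[400] = 96
  MOV R3, 0  → R3 = 0
  LOAD R1, [400]  → R1 = mem[400] = 96
Final: R1 = 96

96


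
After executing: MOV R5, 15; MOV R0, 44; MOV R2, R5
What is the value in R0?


Register state trace:
  MOV R5, 15  → R5 = 15
  MOV R0, 44  → R0 = 44
  MOV R2, R5  → R2 = 15
Final: R0 = 44

44


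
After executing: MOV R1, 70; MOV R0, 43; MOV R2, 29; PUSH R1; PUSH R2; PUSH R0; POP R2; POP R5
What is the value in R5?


Stack trace (top is rightmost):
  MOV R1, 70  → R1 = 70
  MOV R0, 43  → R0 = 43
  MOV R2, 29  → R2 = 29
  PUSH R1  → stack: [70]
  PUSH R2  → stack: [70, 29]
  PUSH R0  → stack: [70, 29, 43]
  POP R2  → R2 = 43, stack: [70, 29]
  POP R5  → R5 = 29, stack: [70]
Final: R5 = 29

29


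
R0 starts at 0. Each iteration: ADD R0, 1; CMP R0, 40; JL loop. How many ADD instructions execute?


Loop trace (R0 starts at 0, target 40, step 1):
  ADD #1: R0 = 0 + 1 = 1  → 1 < 40, loop
  ADD #2: R0 = 1 + 1 = 2  → 2 < 40, loop
  ADD #3: R0 = 2 + 1 = 3  → 3 < 40, loop
  ADD #4: R0 = 3 + 1 = 4  → 4 < 40, loop
  ADD #5: R0 = 4 + 1 = 5  → 5 < 40, loop
  ADD #6: R0 = 5 + 1 = 6  → 6 < 40, loop
  ADD #7: R0 = 6 + 1 = 7  → 7 < 40, loop
  ADD #8: R0 = 7 + 1 = 8  → 8 < 40, loop
  ADD #9: R0 = 8 + 1 = 9  → 9 < 40, loop
  ADD #10: R0 = 9 + 1 = 10  → 10 < 40, loop
  ADD #11: R0 = 10 + 1 = 11  → 11 < 40, loop
  ADD #12: R0 = 11 + 1 = 12  → 12 < 40, loop
  ADD #13: R0 = 12 + 1 = 13  → 13 < 40, loop
  ADD #14: R0 = 13 + 1 = 14  → 14 < 40, loop
  ADD #15: R0 = 14 + 1 = 15  → 15 < 40, loop
  ADD #16: R0 = 15 + 1 = 16  → 16 < 40, loop
  ADD #17: R0 = 16 + 1 = 17  → 17 < 40, loop
  ADD #18: R0 = 17 + 1 = 18  → 18 < 40, loop
  ADD #19: R0 = 18 + 1 = 19  → 19 < 40, loop
  ADD #20: R0 = 19 + 1 = 20  → 20 < 40, loop
  ADD #21: R0 = 20 + 1 = 21  → 21 < 40, loop
  ADD #22: R0 = 21 + 1 = 22  → 22 < 40, loop
  ADD #23: R0 = 22 + 1 = 23  → 23 < 40, loop
  ADD #24: R0 = 23 + 1 = 24  → 24 < 40, loop
  ADD #25: R0 = 24 + 1 = 25  → 25 < 40, loop
  ADD #26: R0 = 25 + 1 = 26  → 26 < 40, loop
  ADD #27: R0 = 26 + 1 = 27  → 27 < 40, loop
  ADD #28: R0 = 27 + 1 = 28  → 28 < 40, loop
  ADD #29: R0 = 28 + 1 = 29  → 29 < 40, loop
  ADD #30: R0 = 29 + 1 = 30  → 30 < 40, loop
  ADD #31: R0 = 30 + 1 = 31  → 31 < 40, loop
  ADD #32: R0 = 31 + 1 = 32  → 32 < 40, loop
  ADD #33: R0 = 32 + 1 = 33  → 33 < 40, loop
  ADD #34: R0 = 33 + 1 = 34  → 34 < 40, loop
  ADD #35: R0 = 34 + 1 = 35  → 35 < 40, loop
  ADD #36: R0 = 35 + 1 = 36  → 36 < 40, loop
  ADD #37: R0 = 36 + 1 = 37  → 37 < 40, loop
  ADD #38: R0 = 37 + 1 = 38  → 38 < 40, loop
  ADD #39: R0 = 38 + 1 = 39  → 39 < 40, loop
  ADD #40: R0 = 39 + 1 = 40  → 40 >= 40, exit
Total ADD instructions: 40

40


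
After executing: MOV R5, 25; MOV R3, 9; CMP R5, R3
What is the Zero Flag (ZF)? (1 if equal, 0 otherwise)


Register state trace:
  MOV R5, 25  → R5 = 25
  MOV R3, 9  → R3 = 9
  CMP R5, R3  → computes 25 - 9 = 16
  Result is nonzero, so values are not equal
ZF = 0

0


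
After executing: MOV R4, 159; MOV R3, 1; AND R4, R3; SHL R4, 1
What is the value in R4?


Register state trace:
  MOV R4, 159  → R4 = 159 (0b10011111)
  MOV R3, 1  → R3 = 1 (0b00000001)
  AND R4, R3  → R4 = 159 AND 1 = 1 (0b00000001)
  SHL R4, 1  → R4 = 1 << 1 = 2
Final: R4 = 2

2


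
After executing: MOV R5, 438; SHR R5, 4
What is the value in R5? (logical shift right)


Register state trace:
  MOV R5, 438  → R5 = 438
  SHR R5, 4  → R5 = 438 >> 4 = 438 // 2^4 = 27
Final: R5 = 27

27


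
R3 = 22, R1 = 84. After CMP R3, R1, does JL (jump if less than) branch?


Trace:
  R3 = 22, R1 = 84
  CMP R3, R1  → compares 22 vs 84
  JL checks: is 22 less than 84?
  22 < 84, so condition is true
Branch taken: Yes

Yes


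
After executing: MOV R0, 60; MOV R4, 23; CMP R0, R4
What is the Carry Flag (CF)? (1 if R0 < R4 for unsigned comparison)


Register state trace:
  MOV R0, 60  → R0 = 60
  MOV R4, 23  → R4 = 23
  CMP R0, R4  → unsigned 60 - 23: no borrow
  60 >= 23, so CF = 0
CF = 0

0


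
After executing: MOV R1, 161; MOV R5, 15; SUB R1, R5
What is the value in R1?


Register state trace:
  MOV R1, 161  → R1 = 161
  MOV R5, 15  → R5 = 15
  SUB R1, R5  → R1 = 161 - 15 = 146
Final: R1 = 146

146


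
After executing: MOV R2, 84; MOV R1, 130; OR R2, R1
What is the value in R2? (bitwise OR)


Register state trace:
  MOV R2, 84  → R2 = 84 (0b01010100)
  MOV R1, 130  → R1 = 130 (0b10000010)
  OR R2, R1   → R2 = 84 OR 130 = 214 (0b11010110)
Final: R2 = 214

214


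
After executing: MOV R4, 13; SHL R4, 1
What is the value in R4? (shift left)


Register state trace:
  MOV R4, 13  → R4 = 13
  SHL R4, 1  → R4 = 13 << 1 = 13 * 2^1 = 26
Final: R4 = 26

26


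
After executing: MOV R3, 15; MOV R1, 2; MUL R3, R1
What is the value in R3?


Register state trace:
  MOV R3, 15  → R3 = 15
  MOV R1, 2  → R1 = 2
  MUL R3, R1  → R3 = 15 * 2 = 30
Final: R3 = 30

30


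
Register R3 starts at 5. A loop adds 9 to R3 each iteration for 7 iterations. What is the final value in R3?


Starting value: R3 = 5
  Iter 1: R3 = 5 + 9 = 14
  Iter 2: R3 = 14 + 9 = 23
  Iter 3: R3 = 23 + 9 = 32
  Iter 4: R3 = 32 + 9 = 41
  Iter 5: R3 = 41 + 9 = 50
  Iter 6: R3 = 50 + 9 = 59
  Iter 7: R3 = 59 + 9 = 68
Final: R3 = 68

68


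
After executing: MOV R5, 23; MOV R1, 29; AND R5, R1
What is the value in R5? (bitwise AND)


Register state trace:
  MOV R5, 23  → R5 = 23 (0b00010111)
  MOV R1, 29  → R1 = 29 (0b00011101)
  AND R5, R1  → R5 = 23 AND 29 = 21 (0b00010101)
Final: R5 = 21

21


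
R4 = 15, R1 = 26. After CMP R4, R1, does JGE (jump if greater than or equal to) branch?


Trace:
  R4 = 15, R1 = 26
  CMP R4, R1  → compares 15 vs 26
  JGE checks: is 15 greater than or equal to 26?
  15 < 26, so condition is false
Branch taken: No

No


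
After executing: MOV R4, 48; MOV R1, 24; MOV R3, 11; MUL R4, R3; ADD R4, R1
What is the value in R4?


Register state trace:
  MOV R4, 48  → R4 = 48
  MOV R1, 24  → R1 = 24
  MOV R3, 11  → R3 = 11
  MUL R4, R3  → R4 = 48 * 11 = 528
  ADD R4, R1  → R4 = 528 + 24 = 552
Final: R4 = 552

552


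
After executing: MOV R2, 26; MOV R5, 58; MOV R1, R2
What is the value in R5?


Register state trace:
  MOV R2, 26  → R2 = 26
  MOV R5, 58  → R5 = 58
  MOV R1, R2  → R1 = 26
Final: R5 = 58

58


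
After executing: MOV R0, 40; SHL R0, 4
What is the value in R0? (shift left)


Register state trace:
  MOV R0, 40  → R0 = 40
  SHL R0, 4  → R0 = 40 << 4 = 40 * 2^4 = 640
Final: R0 = 640

640


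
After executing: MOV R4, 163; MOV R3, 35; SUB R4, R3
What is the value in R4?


Register state trace:
  MOV R4, 163  → R4 = 163
  MOV R3, 35  → R3 = 35
  SUB R4, R3  → R4 = 163 - 35 = 128
Final: R4 = 128

128


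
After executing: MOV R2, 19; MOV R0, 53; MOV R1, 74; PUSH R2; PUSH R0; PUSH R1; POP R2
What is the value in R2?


Stack trace (top is rightmost):
  MOV R2, 19  → R2 = 19
  MOV R0, 53  → R0 = 53
  MOV R1, 74  → R1 = 74
  PUSH R2  → stack: [19]
  PUSH R0  → stack: [19, 53]
  PUSH R1  → stack: [19, 53, 74]
  POP R2  → R2 = 74, stack: [19, 53]
Final: R2 = 74

74


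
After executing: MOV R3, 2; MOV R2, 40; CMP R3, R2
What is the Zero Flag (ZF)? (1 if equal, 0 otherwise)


Register state trace:
  MOV R3, 2  → R3 = 2
  MOV R2, 40  → R2 = 40
  CMP R3, R2  → computes 2 - 40 = -38
  Result is nonzero, so values are not equal
ZF = 0

0


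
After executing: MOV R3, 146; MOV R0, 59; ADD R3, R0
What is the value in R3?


Register state trace:
  MOV R3, 146  → R3 = 146
  MOV R0, 59  → R0 = 59
  ADD R3, R0  → R3 = 146 + 59 = 205
Final: R3 = 205

205


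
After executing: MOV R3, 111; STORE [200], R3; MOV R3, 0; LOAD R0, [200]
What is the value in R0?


Register and memory trace:
  MOV R3, 111  → R3 = 111
  STORE [200], R3  → mem[200] = 111
  MOV R3, 0  → R3 = 0
  LOAD R0, [200]  → R0 = mem[200] = 111
Final: R0 = 111

111


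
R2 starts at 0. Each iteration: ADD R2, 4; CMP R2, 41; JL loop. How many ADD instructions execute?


Loop trace (R2 starts at 0, target 41, step 4):
  ADD #1: R2 = 0 + 4 = 4  → 4 < 41, loop
  ADD #2: R2 = 4 + 4 = 8  → 8 < 41, loop
  ADD #3: R2 = 8 + 4 = 12  → 12 < 41, loop
  ADD #4: R2 = 12 + 4 = 16  → 16 < 41, loop
  ADD #5: R2 = 16 + 4 = 20  → 20 < 41, loop
  ADD #6: R2 = 20 + 4 = 24  → 24 < 41, loop
  ADD #7: R2 = 24 + 4 = 28  → 28 < 41, loop
  ADD #8: R2 = 28 + 4 = 32  → 32 < 41, loop
  ADD #9: R2 = 32 + 4 = 36  → 36 < 41, loop
  ADD #10: R2 = 36 + 4 = 40  → 40 < 41, loop
  ADD #11: R2 = 40 + 4 = 44  → 44 >= 41, exit
Total ADD instructions: 11

11


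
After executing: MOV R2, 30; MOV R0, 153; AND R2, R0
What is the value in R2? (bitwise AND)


Register state trace:
  MOV R2, 30  → R2 = 30 (0b00011110)
  MOV R0, 153  → R0 = 153 (0b10011001)
  AND R2, R0  → R2 = 30 AND 153 = 24 (0b00011000)
Final: R2 = 24

24


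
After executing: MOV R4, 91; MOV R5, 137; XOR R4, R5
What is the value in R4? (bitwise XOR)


Register state trace:
  MOV R4, 91  → R4 = 91 (0b01011011)
  MOV R5, 137  → R5 = 137 (0b10001001)
  XOR R4, R5  → R4 = 91 XOR 137 = 210 (0b11010010)
Final: R4 = 210

210


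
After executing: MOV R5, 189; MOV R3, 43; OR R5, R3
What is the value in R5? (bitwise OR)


Register state trace:
  MOV R5, 189  → R5 = 189 (0b10111101)
  MOV R3, 43  → R3 = 43 (0b00101011)
  OR R5, R3   → R5 = 189 OR 43 = 191 (0b10111111)
Final: R5 = 191

191


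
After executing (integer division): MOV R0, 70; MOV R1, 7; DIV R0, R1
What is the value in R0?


Register state trace:
  MOV R0, 70  → R0 = 70
  MOV R1, 7  → R1 = 7
  DIV R0, R1  → R0 = 70 // 7 = 10
Final: R0 = 10

10


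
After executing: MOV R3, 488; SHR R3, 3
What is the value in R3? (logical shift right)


Register state trace:
  MOV R3, 488  → R3 = 488
  SHR R3, 3  → R3 = 488 >> 3 = 488 // 2^3 = 61
Final: R3 = 61

61


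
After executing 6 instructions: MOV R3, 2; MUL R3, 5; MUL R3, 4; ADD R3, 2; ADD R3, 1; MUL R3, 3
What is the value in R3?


Register state trace:
  MOV R3, 2  → R3 = 2
  MUL R3, 5  → R3 = 2 * 5 = 10
  MUL R3, 4  → R3 = 10 * 4 = 40
  ADD R3, 2  → R3 = 40 + 2 = 42
  ADD R3, 1  → R3 = 42 + 1 = 43
  MUL R3, 3  → R3 = 43 * 3 = 129
Final: R3 = 129

129


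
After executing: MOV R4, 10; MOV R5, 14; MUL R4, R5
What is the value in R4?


Register state trace:
  MOV R4, 10  → R4 = 10
  MOV R5, 14  → R5 = 14
  MUL R4, R5  → R4 = 10 * 14 = 140
Final: R4 = 140

140


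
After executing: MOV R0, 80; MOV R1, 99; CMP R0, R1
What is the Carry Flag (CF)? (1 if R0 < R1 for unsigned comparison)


Register state trace:
  MOV R0, 80  → R0 = 80
  MOV R1, 99  → R1 = 99
  CMP R0, R1  → unsigned 80 - 99: borrow occurs
  80 < 99, so CF = 1
CF = 1

1


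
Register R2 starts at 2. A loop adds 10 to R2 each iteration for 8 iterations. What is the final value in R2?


Starting value: R2 = 2
  Iter 1: R2 = 2 + 10 = 12
  Iter 2: R2 = 12 + 10 = 22
  Iter 3: R2 = 22 + 10 = 32
  Iter 4: R2 = 32 + 10 = 42
  Iter 5: R2 = 42 + 10 = 52
  Iter 6: R2 = 52 + 10 = 62
  Iter 7: R2 = 62 + 10 = 72
  Iter 8: R2 = 72 + 10 = 82
Final: R2 = 82

82


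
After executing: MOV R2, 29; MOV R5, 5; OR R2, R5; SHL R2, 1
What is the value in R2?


Register state trace:
  MOV R2, 29  → R2 = 29 (0b00011101)
  MOV R5, 5  → R5 = 5 (0b00000101)
  OR R2, R5  → R2 = 29 OR 5 = 29 (0b00011101)
  SHL R2, 1  → R2 = 29 << 1 = 58
Final: R2 = 58

58


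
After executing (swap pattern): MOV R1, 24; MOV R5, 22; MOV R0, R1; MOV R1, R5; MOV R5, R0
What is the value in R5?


Register state trace (swap pattern):
  MOV R1, 24  → R1 = 24
  MOV R5, 22  → R5 = 22
  MOV R0, R1  → R0 = 24  (save R1)
  MOV R1, R5  → R1 = 22  (R1 gets R5's value)
  MOV R5, R0  → R5 = 24  (R5 gets saved value)
Final: R5 = 24

24


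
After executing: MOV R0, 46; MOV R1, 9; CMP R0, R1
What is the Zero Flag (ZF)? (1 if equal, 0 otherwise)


Register state trace:
  MOV R0, 46  → R0 = 46
  MOV R1, 9  → R1 = 9
  CMP R0, R1  → computes 46 - 9 = 37
  Result is nonzero, so values are not equal
ZF = 0

0


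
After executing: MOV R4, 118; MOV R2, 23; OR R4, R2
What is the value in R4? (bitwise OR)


Register state trace:
  MOV R4, 118  → R4 = 118 (0b01110110)
  MOV R2, 23  → R2 = 23 (0b00010111)
  OR R4, R2   → R4 = 118 OR 23 = 119 (0b01110111)
Final: R4 = 119

119


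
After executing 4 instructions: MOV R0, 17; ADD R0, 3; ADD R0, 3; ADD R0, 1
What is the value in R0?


Register state trace:
  MOV R0, 17  → R0 = 17
  ADD R0, 3  → R0 = 17 + 3 = 20
  ADD R0, 3  → R0 = 20 + 3 = 23
  ADD R0, 1  → R0 = 23 + 1 = 24
Final: R0 = 24

24


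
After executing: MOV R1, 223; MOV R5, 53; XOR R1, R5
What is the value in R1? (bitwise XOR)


Register state trace:
  MOV R1, 223  → R1 = 223 (0b11011111)
  MOV R5, 53  → R5 = 53 (0b00110101)
  XOR R1, R5  → R1 = 223 XOR 53 = 234 (0b11101010)
Final: R1 = 234

234


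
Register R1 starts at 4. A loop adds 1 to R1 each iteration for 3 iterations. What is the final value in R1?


Starting value: R1 = 4
  Iter 1: R1 = 4 + 1 = 5
  Iter 2: R1 = 5 + 1 = 6
  Iter 3: R1 = 6 + 1 = 7
Final: R1 = 7

7


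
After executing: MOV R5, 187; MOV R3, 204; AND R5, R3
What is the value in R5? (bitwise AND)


Register state trace:
  MOV R5, 187  → R5 = 187 (0b10111011)
  MOV R3, 204  → R3 = 204 (0b11001100)
  AND R5, R3  → R5 = 187 AND 204 = 136 (0b10001000)
Final: R5 = 136

136


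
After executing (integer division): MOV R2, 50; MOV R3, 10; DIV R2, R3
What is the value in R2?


Register state trace:
  MOV R2, 50  → R2 = 50
  MOV R3, 10  → R3 = 10
  DIV R2, R3  → R2 = 50 // 10 = 5
Final: R2 = 5

5


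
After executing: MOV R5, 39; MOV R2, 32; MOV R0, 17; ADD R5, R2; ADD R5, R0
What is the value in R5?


Register state trace:
  MOV R5, 39  → R5 = 39
  MOV R2, 32  → R2 = 32
  MOV R0, 17  → R0 = 17
  ADD R5, R2  → R5 = 39 + 32 = 71
  ADD R5, R0  → R5 = 71 + 17 = 88
Final: R5 = 88

88


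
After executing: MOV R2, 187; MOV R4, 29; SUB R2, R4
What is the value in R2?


Register state trace:
  MOV R2, 187  → R2 = 187
  MOV R4, 29  → R4 = 29
  SUB R2, R4  → R2 = 187 - 29 = 158
Final: R2 = 158

158


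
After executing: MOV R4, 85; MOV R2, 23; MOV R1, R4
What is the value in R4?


Register state trace:
  MOV R4, 85  → R4 = 85
  MOV R2, 23  → R2 = 23
  MOV R1, R4  → R1 = 85
Final: R4 = 85

85


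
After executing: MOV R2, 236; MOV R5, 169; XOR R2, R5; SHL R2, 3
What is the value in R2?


Register state trace:
  MOV R2, 236  → R2 = 236 (0b11101100)
  MOV R5, 169  → R5 = 169 (0b10101001)
  XOR R2, R5  → R2 = 236 XOR 169 = 69 (0b01000101)
  SHL R2, 3  → R2 = 69 << 3 = 552
Final: R2 = 552

552


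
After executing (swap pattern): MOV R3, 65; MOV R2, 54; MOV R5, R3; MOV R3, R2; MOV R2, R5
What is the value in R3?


Register state trace (swap pattern):
  MOV R3, 65  → R3 = 65
  MOV R2, 54  → R2 = 54
  MOV R5, R3  → R5 = 65  (save R3)
  MOV R3, R2  → R3 = 54  (R3 gets R2's value)
  MOV R2, R5  → R2 = 65  (R2 gets saved value)
Final: R3 = 54

54


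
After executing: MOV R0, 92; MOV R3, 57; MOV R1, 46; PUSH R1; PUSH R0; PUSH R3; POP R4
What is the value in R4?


Stack trace (top is rightmost):
  MOV R0, 92  → R0 = 92
  MOV R3, 57  → R3 = 57
  MOV R1, 46  → R1 = 46
  PUSH R1  → stack: [46]
  PUSH R0  → stack: [46, 92]
  PUSH R3  → stack: [46, 92, 57]
  POP R4  → R4 = 57, stack: [46, 92]
Final: R4 = 57

57


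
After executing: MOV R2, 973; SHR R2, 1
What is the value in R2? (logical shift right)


Register state trace:
  MOV R2, 973  → R2 = 973
  SHR R2, 1  → R2 = 973 >> 1 = 973 // 2^1 = 486
Final: R2 = 486

486


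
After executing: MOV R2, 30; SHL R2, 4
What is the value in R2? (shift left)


Register state trace:
  MOV R2, 30  → R2 = 30
  SHL R2, 4  → R2 = 30 << 4 = 30 * 2^4 = 480
Final: R2 = 480

480


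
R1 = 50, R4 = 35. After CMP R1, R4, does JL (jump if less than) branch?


Trace:
  R1 = 50, R4 = 35
  CMP R1, R4  → compares 50 vs 35
  JL checks: is 50 less than 35?
  50 > 35, so condition is false
Branch taken: No

No


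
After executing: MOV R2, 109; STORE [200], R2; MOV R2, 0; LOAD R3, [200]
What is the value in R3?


Register and memory trace:
  MOV R2, 109  → R2 = 109
  STORE [200], R2  → mem[200] = 109
  MOV R2, 0  → R2 = 0
  LOAD R3, [200]  → R3 = mem[200] = 109
Final: R3 = 109

109


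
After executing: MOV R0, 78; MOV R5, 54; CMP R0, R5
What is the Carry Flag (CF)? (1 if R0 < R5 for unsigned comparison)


Register state trace:
  MOV R0, 78  → R0 = 78
  MOV R5, 54  → R5 = 54
  CMP R0, R5  → unsigned 78 - 54: no borrow
  78 >= 54, so CF = 0
CF = 0

0


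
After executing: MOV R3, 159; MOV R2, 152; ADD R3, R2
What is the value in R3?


Register state trace:
  MOV R3, 159  → R3 = 159
  MOV R2, 152  → R2 = 152
  ADD R3, R2  → R3 = 159 + 152 = 311
Final: R3 = 311

311


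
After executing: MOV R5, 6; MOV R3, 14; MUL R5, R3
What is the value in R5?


Register state trace:
  MOV R5, 6  → R5 = 6
  MOV R3, 14  → R3 = 14
  MUL R5, R3  → R5 = 6 * 14 = 84
Final: R5 = 84

84


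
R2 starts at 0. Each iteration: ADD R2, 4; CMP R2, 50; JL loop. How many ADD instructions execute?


Loop trace (R2 starts at 0, target 50, step 4):
  ADD #1: R2 = 0 + 4 = 4  → 4 < 50, loop
  ADD #2: R2 = 4 + 4 = 8  → 8 < 50, loop
  ADD #3: R2 = 8 + 4 = 12  → 12 < 50, loop
  ADD #4: R2 = 12 + 4 = 16  → 16 < 50, loop
  ADD #5: R2 = 16 + 4 = 20  → 20 < 50, loop
  ADD #6: R2 = 20 + 4 = 24  → 24 < 50, loop
  ADD #7: R2 = 24 + 4 = 28  → 28 < 50, loop
  ADD #8: R2 = 28 + 4 = 32  → 32 < 50, loop
  ADD #9: R2 = 32 + 4 = 36  → 36 < 50, loop
  ADD #10: R2 = 36 + 4 = 40  → 40 < 50, loop
  ADD #11: R2 = 40 + 4 = 44  → 44 < 50, loop
  ADD #12: R2 = 44 + 4 = 48  → 48 < 50, loop
  ADD #13: R2 = 48 + 4 = 52  → 52 >= 50, exit
Total ADD instructions: 13

13


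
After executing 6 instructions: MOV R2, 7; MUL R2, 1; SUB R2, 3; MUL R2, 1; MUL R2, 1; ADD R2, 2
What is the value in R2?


Register state trace:
  MOV R2, 7  → R2 = 7
  MUL R2, 1  → R2 = 7 * 1 = 7
  SUB R2, 3  → R2 = 7 - 3 = 4
  MUL R2, 1  → R2 = 4 * 1 = 4
  MUL R2, 1  → R2 = 4 * 1 = 4
  ADD R2, 2  → R2 = 4 + 2 = 6
Final: R2 = 6

6


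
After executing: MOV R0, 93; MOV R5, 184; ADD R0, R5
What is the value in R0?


Register state trace:
  MOV R0, 93  → R0 = 93
  MOV R5, 184  → R5 = 184
  ADD R0, R5  → R0 = 93 + 184 = 277
Final: R0 = 277

277


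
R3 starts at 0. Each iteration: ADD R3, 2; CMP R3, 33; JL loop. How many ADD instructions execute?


Loop trace (R3 starts at 0, target 33, step 2):
  ADD #1: R3 = 0 + 2 = 2  → 2 < 33, loop
  ADD #2: R3 = 2 + 2 = 4  → 4 < 33, loop
  ADD #3: R3 = 4 + 2 = 6  → 6 < 33, loop
  ADD #4: R3 = 6 + 2 = 8  → 8 < 33, loop
  ADD #5: R3 = 8 + 2 = 10  → 10 < 33, loop
  ADD #6: R3 = 10 + 2 = 12  → 12 < 33, loop
  ADD #7: R3 = 12 + 2 = 14  → 14 < 33, loop
  ADD #8: R3 = 14 + 2 = 16  → 16 < 33, loop
  ADD #9: R3 = 16 + 2 = 18  → 18 < 33, loop
  ADD #10: R3 = 18 + 2 = 20  → 20 < 33, loop
  ADD #11: R3 = 20 + 2 = 22  → 22 < 33, loop
  ADD #12: R3 = 22 + 2 = 24  → 24 < 33, loop
  ADD #13: R3 = 24 + 2 = 26  → 26 < 33, loop
  ADD #14: R3 = 26 + 2 = 28  → 28 < 33, loop
  ADD #15: R3 = 28 + 2 = 30  → 30 < 33, loop
  ADD #16: R3 = 30 + 2 = 32  → 32 < 33, loop
  ADD #17: R3 = 32 + 2 = 34  → 34 >= 33, exit
Total ADD instructions: 17

17


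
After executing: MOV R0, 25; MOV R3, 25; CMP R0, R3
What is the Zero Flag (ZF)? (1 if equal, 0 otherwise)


Register state trace:
  MOV R0, 25  → R0 = 25
  MOV R3, 25  → R3 = 25
  CMP R0, R3  → computes 25 - 25 = 0
  Result is zero, so values are equal
ZF = 1

1


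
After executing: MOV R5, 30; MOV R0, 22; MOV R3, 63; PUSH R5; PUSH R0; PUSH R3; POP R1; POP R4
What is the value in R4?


Stack trace (top is rightmost):
  MOV R5, 30  → R5 = 30
  MOV R0, 22  → R0 = 22
  MOV R3, 63  → R3 = 63
  PUSH R5  → stack: [30]
  PUSH R0  → stack: [30, 22]
  PUSH R3  → stack: [30, 22, 63]
  POP R1  → R1 = 63, stack: [30, 22]
  POP R4  → R4 = 22, stack: [30]
Final: R4 = 22

22


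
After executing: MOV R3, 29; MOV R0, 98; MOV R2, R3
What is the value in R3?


Register state trace:
  MOV R3, 29  → R3 = 29
  MOV R0, 98  → R0 = 98
  MOV R2, R3  → R2 = 29
Final: R3 = 29

29


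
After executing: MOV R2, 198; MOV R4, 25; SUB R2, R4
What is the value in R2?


Register state trace:
  MOV R2, 198  → R2 = 198
  MOV R4, 25  → R4 = 25
  SUB R2, R4  → R2 = 198 - 25 = 173
Final: R2 = 173

173


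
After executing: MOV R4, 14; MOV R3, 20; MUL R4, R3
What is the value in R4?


Register state trace:
  MOV R4, 14  → R4 = 14
  MOV R3, 20  → R3 = 20
  MUL R4, R3  → R4 = 14 * 20 = 280
Final: R4 = 280

280


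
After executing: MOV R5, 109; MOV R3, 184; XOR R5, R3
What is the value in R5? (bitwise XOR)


Register state trace:
  MOV R5, 109  → R5 = 109 (0b01101101)
  MOV R3, 184  → R3 = 184 (0b10111000)
  XOR R5, R3  → R5 = 109 XOR 184 = 213 (0b11010101)
Final: R5 = 213

213


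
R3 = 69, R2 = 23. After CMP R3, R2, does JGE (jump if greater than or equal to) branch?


Trace:
  R3 = 69, R2 = 23
  CMP R3, R2  → compares 69 vs 23
  JGE checks: is 69 greater than or equal to 23?
  69 > 23, so condition is true
Branch taken: Yes

Yes


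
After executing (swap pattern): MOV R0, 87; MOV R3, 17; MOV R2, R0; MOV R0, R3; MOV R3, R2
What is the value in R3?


Register state trace (swap pattern):
  MOV R0, 87  → R0 = 87
  MOV R3, 17  → R3 = 17
  MOV R2, R0  → R2 = 87  (save R0)
  MOV R0, R3  → R0 = 17  (R0 gets R3's value)
  MOV R3, R2  → R3 = 87  (R3 gets saved value)
Final: R3 = 87

87


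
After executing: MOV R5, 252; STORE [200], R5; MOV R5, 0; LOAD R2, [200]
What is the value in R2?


Register and memory trace:
  MOV R5, 252  → R5 = 252
  STORE [200], R5  → mem[200] = 252
  MOV R5, 0  → R5 = 0
  LOAD R2, [200]  → R2 = mem[200] = 252
Final: R2 = 252

252


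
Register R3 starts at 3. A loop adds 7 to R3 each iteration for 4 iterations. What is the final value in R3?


Starting value: R3 = 3
  Iter 1: R3 = 3 + 7 = 10
  Iter 2: R3 = 10 + 7 = 17
  Iter 3: R3 = 17 + 7 = 24
  Iter 4: R3 = 24 + 7 = 31
Final: R3 = 31

31


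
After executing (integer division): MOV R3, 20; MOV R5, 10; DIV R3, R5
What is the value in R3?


Register state trace:
  MOV R3, 20  → R3 = 20
  MOV R5, 10  → R5 = 10
  DIV R3, R5  → R3 = 20 // 10 = 2
Final: R3 = 2

2


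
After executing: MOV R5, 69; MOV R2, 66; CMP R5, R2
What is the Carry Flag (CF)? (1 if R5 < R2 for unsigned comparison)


Register state trace:
  MOV R5, 69  → R5 = 69
  MOV R2, 66  → R2 = 66
  CMP R5, R2  → unsigned 69 - 66: no borrow
  69 >= 66, so CF = 0
CF = 0

0


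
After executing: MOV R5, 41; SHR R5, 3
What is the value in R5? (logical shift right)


Register state trace:
  MOV R5, 41  → R5 = 41
  SHR R5, 3  → R5 = 41 >> 3 = 41 // 2^3 = 5
Final: R5 = 5

5


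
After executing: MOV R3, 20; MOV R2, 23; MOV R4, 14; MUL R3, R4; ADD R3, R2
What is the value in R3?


Register state trace:
  MOV R3, 20  → R3 = 20
  MOV R2, 23  → R2 = 23
  MOV R4, 14  → R4 = 14
  MUL R3, R4  → R3 = 20 * 14 = 280
  ADD R3, R2  → R3 = 280 + 23 = 303
Final: R3 = 303

303


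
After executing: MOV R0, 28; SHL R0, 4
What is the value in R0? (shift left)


Register state trace:
  MOV R0, 28  → R0 = 28
  SHL R0, 4  → R0 = 28 << 4 = 28 * 2^4 = 448
Final: R0 = 448

448


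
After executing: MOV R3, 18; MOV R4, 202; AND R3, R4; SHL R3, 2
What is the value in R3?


Register state trace:
  MOV R3, 18  → R3 = 18 (0b00010010)
  MOV R4, 202  → R4 = 202 (0b11001010)
  AND R3, R4  → R3 = 18 AND 202 = 2 (0b00000010)
  SHL R3, 2  → R3 = 2 << 2 = 8
Final: R3 = 8

8


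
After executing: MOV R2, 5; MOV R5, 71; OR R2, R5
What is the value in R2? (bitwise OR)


Register state trace:
  MOV R2, 5  → R2 = 5 (0b00000101)
  MOV R5, 71  → R5 = 71 (0b01000111)
  OR R2, R5   → R2 = 5 OR 71 = 71 (0b01000111)
Final: R2 = 71

71


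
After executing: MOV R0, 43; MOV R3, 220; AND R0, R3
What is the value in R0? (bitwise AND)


Register state trace:
  MOV R0, 43  → R0 = 43 (0b00101011)
  MOV R3, 220  → R3 = 220 (0b11011100)
  AND R0, R3  → R0 = 43 AND 220 = 8 (0b00001000)
Final: R0 = 8

8


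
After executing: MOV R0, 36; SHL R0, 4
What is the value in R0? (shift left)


Register state trace:
  MOV R0, 36  → R0 = 36
  SHL R0, 4  → R0 = 36 << 4 = 36 * 2^4 = 576
Final: R0 = 576

576


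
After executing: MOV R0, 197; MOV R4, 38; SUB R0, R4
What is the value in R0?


Register state trace:
  MOV R0, 197  → R0 = 197
  MOV R4, 38  → R4 = 38
  SUB R0, R4  → R0 = 197 - 38 = 159
Final: R0 = 159

159


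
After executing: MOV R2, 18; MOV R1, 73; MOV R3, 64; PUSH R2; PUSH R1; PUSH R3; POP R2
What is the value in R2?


Stack trace (top is rightmost):
  MOV R2, 18  → R2 = 18
  MOV R1, 73  → R1 = 73
  MOV R3, 64  → R3 = 64
  PUSH R2  → stack: [18]
  PUSH R1  → stack: [18, 73]
  PUSH R3  → stack: [18, 73, 64]
  POP R2  → R2 = 64, stack: [18, 73]
Final: R2 = 64

64


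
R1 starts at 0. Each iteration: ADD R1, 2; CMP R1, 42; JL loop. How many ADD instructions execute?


Loop trace (R1 starts at 0, target 42, step 2):
  ADD #1: R1 = 0 + 2 = 2  → 2 < 42, loop
  ADD #2: R1 = 2 + 2 = 4  → 4 < 42, loop
  ADD #3: R1 = 4 + 2 = 6  → 6 < 42, loop
  ADD #4: R1 = 6 + 2 = 8  → 8 < 42, loop
  ADD #5: R1 = 8 + 2 = 10  → 10 < 42, loop
  ADD #6: R1 = 10 + 2 = 12  → 12 < 42, loop
  ADD #7: R1 = 12 + 2 = 14  → 14 < 42, loop
  ADD #8: R1 = 14 + 2 = 16  → 16 < 42, loop
  ADD #9: R1 = 16 + 2 = 18  → 18 < 42, loop
  ADD #10: R1 = 18 + 2 = 20  → 20 < 42, loop
  ADD #11: R1 = 20 + 2 = 22  → 22 < 42, loop
  ADD #12: R1 = 22 + 2 = 24  → 24 < 42, loop
  ADD #13: R1 = 24 + 2 = 26  → 26 < 42, loop
  ADD #14: R1 = 26 + 2 = 28  → 28 < 42, loop
  ADD #15: R1 = 28 + 2 = 30  → 30 < 42, loop
  ADD #16: R1 = 30 + 2 = 32  → 32 < 42, loop
  ADD #17: R1 = 32 + 2 = 34  → 34 < 42, loop
  ADD #18: R1 = 34 + 2 = 36  → 36 < 42, loop
  ADD #19: R1 = 36 + 2 = 38  → 38 < 42, loop
  ADD #20: R1 = 38 + 2 = 40  → 40 < 42, loop
  ADD #21: R1 = 40 + 2 = 42  → 42 >= 42, exit
Total ADD instructions: 21

21


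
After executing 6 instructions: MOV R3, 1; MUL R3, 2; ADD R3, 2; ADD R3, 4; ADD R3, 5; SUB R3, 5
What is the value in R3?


Register state trace:
  MOV R3, 1  → R3 = 1
  MUL R3, 2  → R3 = 1 * 2 = 2
  ADD R3, 2  → R3 = 2 + 2 = 4
  ADD R3, 4  → R3 = 4 + 4 = 8
  ADD R3, 5  → R3 = 8 + 5 = 13
  SUB R3, 5  → R3 = 13 - 5 = 8
Final: R3 = 8

8


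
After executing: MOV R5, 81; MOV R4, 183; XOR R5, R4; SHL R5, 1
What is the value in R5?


Register state trace:
  MOV R5, 81  → R5 = 81 (0b01010001)
  MOV R4, 183  → R4 = 183 (0b10110111)
  XOR R5, R4  → R5 = 81 XOR 183 = 230 (0b11100110)
  SHL R5, 1  → R5 = 230 << 1 = 460
Final: R5 = 460

460


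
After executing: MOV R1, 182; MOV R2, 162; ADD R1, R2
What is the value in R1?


Register state trace:
  MOV R1, 182  → R1 = 182
  MOV R2, 162  → R2 = 162
  ADD R1, R2  → R1 = 182 + 162 = 344
Final: R1 = 344

344


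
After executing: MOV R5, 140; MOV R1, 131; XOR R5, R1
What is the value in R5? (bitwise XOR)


Register state trace:
  MOV R5, 140  → R5 = 140 (0b10001100)
  MOV R1, 131  → R1 = 131 (0b10000011)
  XOR R5, R1  → R5 = 140 XOR 131 = 15 (0b00001111)
Final: R5 = 15

15


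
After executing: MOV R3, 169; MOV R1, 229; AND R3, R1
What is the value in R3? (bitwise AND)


Register state trace:
  MOV R3, 169  → R3 = 169 (0b10101001)
  MOV R1, 229  → R1 = 229 (0b11100101)
  AND R3, R1  → R3 = 169 AND 229 = 161 (0b10100001)
Final: R3 = 161

161


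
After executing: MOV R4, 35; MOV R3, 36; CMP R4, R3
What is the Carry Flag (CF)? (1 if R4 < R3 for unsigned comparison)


Register state trace:
  MOV R4, 35  → R4 = 35
  MOV R3, 36  → R3 = 36
  CMP R4, R3  → unsigned 35 - 36: borrow occurs
  35 < 36, so CF = 1
CF = 1

1


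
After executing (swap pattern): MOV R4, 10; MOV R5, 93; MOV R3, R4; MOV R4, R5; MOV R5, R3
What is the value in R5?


Register state trace (swap pattern):
  MOV R4, 10  → R4 = 10
  MOV R5, 93  → R5 = 93
  MOV R3, R4  → R3 = 10  (save R4)
  MOV R4, R5  → R4 = 93  (R4 gets R5's value)
  MOV R5, R3  → R5 = 10  (R5 gets saved value)
Final: R5 = 10

10


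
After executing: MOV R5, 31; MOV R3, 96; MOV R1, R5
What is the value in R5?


Register state trace:
  MOV R5, 31  → R5 = 31
  MOV R3, 96  → R3 = 96
  MOV R1, R5  → R1 = 31
Final: R5 = 31

31


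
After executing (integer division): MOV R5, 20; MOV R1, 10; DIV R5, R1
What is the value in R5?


Register state trace:
  MOV R5, 20  → R5 = 20
  MOV R1, 10  → R1 = 10
  DIV R5, R1  → R5 = 20 // 10 = 2
Final: R5 = 2

2


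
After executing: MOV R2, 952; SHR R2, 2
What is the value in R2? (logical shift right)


Register state trace:
  MOV R2, 952  → R2 = 952
  SHR R2, 2  → R2 = 952 >> 2 = 952 // 2^2 = 238
Final: R2 = 238

238


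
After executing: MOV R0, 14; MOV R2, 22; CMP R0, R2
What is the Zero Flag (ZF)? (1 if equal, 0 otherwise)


Register state trace:
  MOV R0, 14  → R0 = 14
  MOV R2, 22  → R2 = 22
  CMP R0, R2  → computes 14 - 22 = -8
  Result is nonzero, so values are not equal
ZF = 0

0


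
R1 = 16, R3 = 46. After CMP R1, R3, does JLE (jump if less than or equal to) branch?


Trace:
  R1 = 16, R3 = 46
  CMP R1, R3  → compares 16 vs 46
  JLE checks: is 16 less than or equal to 46?
  16 < 46, so condition is true
Branch taken: Yes

Yes


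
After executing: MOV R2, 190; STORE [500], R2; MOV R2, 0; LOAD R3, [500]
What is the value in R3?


Register and memory trace:
  MOV R2, 190  → R2 = 190
  STORE [500], R2  → mem[500] = 190
  MOV R2, 0  → R2 = 0
  LOAD R3, [500]  → R3 = mem[500] = 190
Final: R3 = 190

190


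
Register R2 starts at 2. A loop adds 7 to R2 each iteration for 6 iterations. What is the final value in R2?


Starting value: R2 = 2
  Iter 1: R2 = 2 + 7 = 9
  Iter 2: R2 = 9 + 7 = 16
  Iter 3: R2 = 16 + 7 = 23
  Iter 4: R2 = 23 + 7 = 30
  Iter 5: R2 = 30 + 7 = 37
  Iter 6: R2 = 37 + 7 = 44
Final: R2 = 44

44


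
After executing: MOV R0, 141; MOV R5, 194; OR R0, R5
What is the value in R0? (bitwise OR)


Register state trace:
  MOV R0, 141  → R0 = 141 (0b10001101)
  MOV R5, 194  → R5 = 194 (0b11000010)
  OR R0, R5   → R0 = 141 OR 194 = 207 (0b11001111)
Final: R0 = 207

207


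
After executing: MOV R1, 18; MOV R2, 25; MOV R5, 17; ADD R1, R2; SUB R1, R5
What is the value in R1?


Register state trace:
  MOV R1, 18  → R1 = 18
  MOV R2, 25  → R2 = 25
  MOV R5, 17  → R5 = 17
  ADD R1, R2  → R1 = 18 + 25 = 43
  SUB R1, R5  → R1 = 43 - 17 = 26
Final: R1 = 26

26


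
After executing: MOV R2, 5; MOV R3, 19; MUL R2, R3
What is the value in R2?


Register state trace:
  MOV R2, 5  → R2 = 5
  MOV R3, 19  → R3 = 19
  MUL R2, R3  → R2 = 5 * 19 = 95
Final: R2 = 95

95


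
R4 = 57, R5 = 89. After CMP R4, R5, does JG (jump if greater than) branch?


Trace:
  R4 = 57, R5 = 89
  CMP R4, R5  → compares 57 vs 89
  JG checks: is 57 greater than 89?
  57 < 89, so condition is false
Branch taken: No

No
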